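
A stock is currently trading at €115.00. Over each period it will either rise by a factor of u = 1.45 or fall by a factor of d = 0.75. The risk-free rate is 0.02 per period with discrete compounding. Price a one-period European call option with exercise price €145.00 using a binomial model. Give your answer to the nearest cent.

€8.22

Risk-neutral probability p = (1 + 0.02 − 0.75)/(1.45 − 0.75) = 0.2700/0.7000 = 0.3857
Terminal stock prices: S_u = 166.8, S_d = 86.25
Terminal payoffs (S − K): max(21.75, 0) = 21.75, max(-58.75, 0) = 0
Node 0 (S = 115): V_0 = 1/1.02·[0.3857·21.7500 + 0.6143·0.0000] = 8.2248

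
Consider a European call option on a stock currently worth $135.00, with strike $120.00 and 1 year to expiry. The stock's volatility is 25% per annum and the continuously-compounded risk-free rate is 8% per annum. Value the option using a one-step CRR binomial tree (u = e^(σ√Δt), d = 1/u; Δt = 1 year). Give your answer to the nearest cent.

$29.68

CRR parameters: u = e^(σ√Δt) = e^(0.25·√1) = 1.2840, d = 1/u = 0.7788
Per-period rate: rΔt = 0.08·1 = 0.08, so R = e^0.08 = 1.0833
Risk-neutral probability p = (e^0.08 − 0.7788)/(1.2840 − 0.7788) = 0.3045/0.5052 = 0.6027
Terminal stock prices: S_u = 173.3, S_d = 105.1
Terminal payoffs (S − K): max(53.34, 0) = 53.34, max(-14.86, 0) = 0
Node 0 (S = 135): V_0 = e^(−0.08)·[0.6027·53.3434 + 0.3973·0.0000] = 29.6770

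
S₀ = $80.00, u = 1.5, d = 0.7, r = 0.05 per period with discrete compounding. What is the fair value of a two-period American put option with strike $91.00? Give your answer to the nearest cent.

Risk-neutral probability p = (1 + 0.05 − 0.7)/(1.5 − 0.7) = 0.3500/0.8000 = 0.4375
Terminal stock prices: S_uu = 180, S_ud = 84, S_dd = 39.2
Terminal payoffs (K − S): max(-89, 0) = 0, max(7, 0) = 7, max(51.8, 0) = 51.8
Node u (S = 120): continuation = 1/1.05·[0.4375·0.0000 + 0.5625·7.0000] = 3.7500; exercise value = 0.0000 ≤ continuation, so V_u = 3.7500
Node d (S = 56): continuation = 1/1.05·[0.4375·7.0000 + 0.5625·51.8000] = 30.6667; exercise value = 35.0000 > continuation, so V_d = 35.0000 (exercise)
Node 0 (S = 80): continuation = 1/1.05·[0.4375·3.7500 + 0.5625·35.0000] = 20.3125; exercise value = 11.0000 ≤ continuation, so V_0 = 20.3125

$20.31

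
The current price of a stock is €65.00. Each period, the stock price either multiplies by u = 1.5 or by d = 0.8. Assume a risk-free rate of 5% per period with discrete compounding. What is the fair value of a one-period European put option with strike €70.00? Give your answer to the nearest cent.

Risk-neutral probability p = (1 + 0.05 − 0.8)/(1.5 − 0.8) = 0.2500/0.7000 = 0.3571
Terminal stock prices: S_u = 97.5, S_d = 52
Terminal payoffs (K − S): max(-27.5, 0) = 0, max(18, 0) = 18
Node 0 (S = 65): V_0 = 1/1.05·[0.3571·0.0000 + 0.6429·18.0000] = 11.0204

€11.02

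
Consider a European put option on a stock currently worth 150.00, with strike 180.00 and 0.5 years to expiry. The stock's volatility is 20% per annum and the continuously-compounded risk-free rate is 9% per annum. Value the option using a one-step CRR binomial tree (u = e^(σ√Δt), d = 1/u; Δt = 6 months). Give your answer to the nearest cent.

CRR parameters: u = e^(σ√Δt) = e^(0.2·√0.5) = 1.1519, d = 1/u = 0.8681
Per-period rate: rΔt = 0.09·0.5 = 0.045, so R = e^0.045 = 1.0460
Risk-neutral probability p = (e^0.045 − 0.8681)/(1.1519 − 0.8681) = 0.1779/0.2838 = 0.6269
Terminal stock prices: S_u = 172.8, S_d = 130.2
Terminal payoffs (K − S): max(7.214, 0) = 7.214, max(49.78, 0) = 49.78
Node 0 (S = 150): V_0 = e^(−0.045)·[0.6269·7.2135 + 0.3731·49.7815] = 22.0795

22.08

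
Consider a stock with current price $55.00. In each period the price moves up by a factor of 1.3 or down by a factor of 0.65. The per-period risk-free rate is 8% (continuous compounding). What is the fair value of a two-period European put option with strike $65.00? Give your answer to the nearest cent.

Risk-neutral probability p = (e^0.08 − 0.65)/(1.3 − 0.65) = 0.4333/0.6500 = 0.6666
Terminal stock prices: S_uu = 92.95, S_ud = 46.48, S_dd = 23.24
Terminal payoffs (K − S): max(-27.95, 0) = 0, max(18.52, 0) = 18.52, max(41.76, 0) = 41.76
Node u (S = 71.5): V_u = e^(−0.08)·[0.6666·0.0000 + 0.3334·18.5250] = 5.7015
Node d (S = 35.75): V_d = e^(−0.08)·[0.6666·18.5250 + 0.3334·41.7625] = 24.2526
Node 0 (S = 55): V_0 = e^(−0.08)·[0.6666·5.7015 + 0.3334·24.2526] = 10.9726

$10.97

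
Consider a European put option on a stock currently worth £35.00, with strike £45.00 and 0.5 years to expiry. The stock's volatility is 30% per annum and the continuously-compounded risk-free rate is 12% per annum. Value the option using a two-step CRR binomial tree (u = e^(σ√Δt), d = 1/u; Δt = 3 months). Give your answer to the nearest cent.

£8.05

CRR parameters: u = e^(σ√Δt) = e^(0.3·√0.25) = 1.1618, d = 1/u = 0.8607
Per-period rate: rΔt = 0.12·0.25 = 0.03, so R = e^0.03 = 1.0305
Risk-neutral probability p = (e^0.03 − 0.8607)/(1.1618 − 0.8607) = 0.1697/0.3011 = 0.5637
Terminal stock prices: S_uu = 47.25, S_ud = 35, S_dd = 25.93
Terminal payoffs (K − S): max(-2.245, 0) = 0, max(10, 0) = 10, max(19.07, 0) = 19.07
Node u (S = 40.66): V_u = e^(−0.03)·[0.5637·0.0000 + 0.4363·10.0000] = 4.2340
Node d (S = 30.12): V_d = e^(−0.03)·[0.5637·10.0000 + 0.4363·19.0714] = 13.5453
Node 0 (S = 35): V_0 = e^(−0.03)·[0.5637·4.2340 + 0.4363·13.5453] = 8.0513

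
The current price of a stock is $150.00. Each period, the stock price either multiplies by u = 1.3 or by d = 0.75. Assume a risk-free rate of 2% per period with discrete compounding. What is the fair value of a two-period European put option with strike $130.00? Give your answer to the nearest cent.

Risk-neutral probability p = (1 + 0.02 − 0.75)/(1.3 − 0.75) = 0.2700/0.5500 = 0.4909
Terminal stock prices: S_uu = 253.5, S_ud = 146.2, S_dd = 84.38
Terminal payoffs (K − S): max(-123.5, 0) = 0, max(-16.25, 0) = 0, max(45.62, 0) = 45.62
Node u (S = 195): V_u = 1/1.02·[0.4909·0.0000 + 0.5091·0.0000] = 0.0000
Node d (S = 112.5): V_d = 1/1.02·[0.4909·0.0000 + 0.5091·45.6250] = 22.7718
Node 0 (S = 150): V_0 = 1/1.02·[0.4909·0.0000 + 0.5091·22.7718] = 11.3656

$11.37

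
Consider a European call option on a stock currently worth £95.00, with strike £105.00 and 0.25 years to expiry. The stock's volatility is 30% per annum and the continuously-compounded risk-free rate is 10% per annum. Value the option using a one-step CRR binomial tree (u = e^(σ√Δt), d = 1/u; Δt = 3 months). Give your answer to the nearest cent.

CRR parameters: u = e^(σ√Δt) = e^(0.3·√0.25) = 1.1618, d = 1/u = 0.8607
Per-period rate: rΔt = 0.1·0.25 = 0.025, so R = e^0.025 = 1.0253
Risk-neutral probability p = (e^0.025 − 0.8607)/(1.1618 − 0.8607) = 0.1646/0.3011 = 0.5466
Terminal stock prices: S_u = 110.4, S_d = 81.77
Terminal payoffs (S − K): max(5.374, 0) = 5.374, max(-23.23, 0) = 0
Node 0 (S = 95): V_0 = e^(−0.025)·[0.5466·5.3743 + 0.4534·0.0000] = 2.8652

£2.87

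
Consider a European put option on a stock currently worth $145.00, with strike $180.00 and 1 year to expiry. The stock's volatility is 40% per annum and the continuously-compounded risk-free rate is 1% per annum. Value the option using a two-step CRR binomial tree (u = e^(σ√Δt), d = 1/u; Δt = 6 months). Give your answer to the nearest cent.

$47.54

CRR parameters: u = e^(σ√Δt) = e^(0.4·√0.5) = 1.3269, d = 1/u = 0.7536
Per-period rate: rΔt = 0.01·0.5 = 0.005, so R = e^0.005 = 1.0050
Risk-neutral probability p = (e^0.005 − 0.7536)/(1.3269 − 0.7536) = 0.2514/0.5733 = 0.4385
Terminal stock prices: S_uu = 255.3, S_ud = 145, S_dd = 82.36
Terminal payoffs (K − S): max(-75.29, 0) = 0, max(35, 0) = 35, max(97.64, 0) = 97.64
Node u (S = 192.4): V_u = e^(−0.005)·[0.4385·0.0000 + 0.5615·35.0000] = 19.5545
Node d (S = 109.3): V_d = e^(−0.005)·[0.4385·35.0000 + 0.5615·97.6442] = 69.8247
Node 0 (S = 145): V_0 = e^(−0.005)·[0.4385·19.5545 + 0.5615·69.8247] = 47.5428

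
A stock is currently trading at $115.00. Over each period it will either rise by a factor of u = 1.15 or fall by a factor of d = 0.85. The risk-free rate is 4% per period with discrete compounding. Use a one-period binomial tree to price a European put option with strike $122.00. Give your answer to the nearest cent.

Risk-neutral probability p = (1 + 0.04 − 0.85)/(1.15 − 0.85) = 0.1900/0.3000 = 0.6333
Terminal stock prices: S_u = 132.2, S_d = 97.75
Terminal payoffs (K − S): max(-10.25, 0) = 0, max(24.25, 0) = 24.25
Node 0 (S = 115): V_0 = 1/1.04·[0.6333·0.0000 + 0.3667·24.2500] = 8.5497

$8.55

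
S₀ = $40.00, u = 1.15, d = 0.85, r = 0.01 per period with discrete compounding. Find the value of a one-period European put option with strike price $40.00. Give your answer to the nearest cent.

$2.77

Risk-neutral probability p = (1 + 0.01 − 0.85)/(1.15 − 0.85) = 0.1600/0.3000 = 0.5333
Terminal stock prices: S_u = 46, S_d = 34
Terminal payoffs (K − S): max(-6, 0) = 0, max(6, 0) = 6
Node 0 (S = 40): V_0 = 1/1.01·[0.5333·0.0000 + 0.4667·6.0000] = 2.7723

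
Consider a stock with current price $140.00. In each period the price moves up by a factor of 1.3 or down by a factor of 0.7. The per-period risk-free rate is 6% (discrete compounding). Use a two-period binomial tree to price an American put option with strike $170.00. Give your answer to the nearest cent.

Risk-neutral probability p = (1 + 0.06 − 0.7)/(1.3 − 0.7) = 0.3600/0.6000 = 0.6000
Terminal stock prices: S_uu = 236.6, S_ud = 127.4, S_dd = 68.6
Terminal payoffs (K − S): max(-66.6, 0) = 0, max(42.6, 0) = 42.6, max(101.4, 0) = 101.4
Node u (S = 182): continuation = 1/1.06·[0.6000·0.0000 + 0.4000·42.6000] = 16.0755; exercise value = 0.0000 ≤ continuation, so V_u = 16.0755
Node d (S = 98): continuation = 1/1.06·[0.6000·42.6000 + 0.4000·101.4000] = 62.3774; exercise value = 72.0000 > continuation, so V_d = 72.0000 (exercise)
Node 0 (S = 140): continuation = 1/1.06·[0.6000·16.0755 + 0.4000·72.0000] = 36.2691; exercise value = 30.0000 ≤ continuation, so V_0 = 36.2691

$36.27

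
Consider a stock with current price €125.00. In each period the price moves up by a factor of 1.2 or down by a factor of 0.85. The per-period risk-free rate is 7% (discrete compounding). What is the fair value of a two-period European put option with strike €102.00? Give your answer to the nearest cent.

Risk-neutral probability p = (1 + 0.07 − 0.85)/(1.2 − 0.85) = 0.2200/0.3500 = 0.6286
Terminal stock prices: S_uu = 180, S_ud = 127.5, S_dd = 90.31
Terminal payoffs (K − S): max(-78, 0) = 0, max(-25.5, 0) = 0, max(11.69, 0) = 11.69
Node u (S = 150): V_u = 1/1.07·[0.6286·0.0000 + 0.3714·0.0000] = 0.0000
Node d (S = 106.2): V_d = 1/1.07·[0.6286·0.0000 + 0.3714·11.6875] = 4.0571
Node 0 (S = 125): V_0 = 1/1.07·[0.6286·0.0000 + 0.3714·4.0571] = 1.4083

€1.41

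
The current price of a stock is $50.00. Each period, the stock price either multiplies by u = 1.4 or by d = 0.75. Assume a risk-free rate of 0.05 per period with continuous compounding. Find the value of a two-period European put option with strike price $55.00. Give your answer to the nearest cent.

Risk-neutral probability p = (e^0.05 − 0.75)/(1.4 − 0.75) = 0.3013/0.6500 = 0.4635
Terminal stock prices: S_uu = 98, S_ud = 52.5, S_dd = 28.12
Terminal payoffs (K − S): max(-43, 0) = 0, max(2.5, 0) = 2.5, max(26.88, 0) = 26.88
Node u (S = 70): V_u = e^(−0.05)·[0.4635·0.0000 + 0.5365·2.5000] = 1.2759
Node d (S = 37.5): V_d = e^(−0.05)·[0.4635·2.5000 + 0.5365·26.8750] = 14.8176
Node 0 (S = 50): V_0 = e^(−0.05)·[0.4635·1.2759 + 0.5365·14.8176] = 8.1245

$8.12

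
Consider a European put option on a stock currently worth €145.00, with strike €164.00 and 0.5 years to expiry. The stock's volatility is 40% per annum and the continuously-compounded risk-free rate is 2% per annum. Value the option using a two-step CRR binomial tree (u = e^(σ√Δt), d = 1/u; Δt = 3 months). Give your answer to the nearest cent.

CRR parameters: u = e^(σ√Δt) = e^(0.4·√0.25) = 1.2214, d = 1/u = 0.8187
Per-period rate: rΔt = 0.02·0.25 = 0.005, so R = e^0.005 = 1.0050
Risk-neutral probability p = (e^0.005 − 0.8187)/(1.2214 − 0.8187) = 0.1863/0.4027 = 0.4626
Terminal stock prices: S_uu = 216.3, S_ud = 145, S_dd = 97.2
Terminal payoffs (K − S): max(-52.31, 0) = 0, max(19, 0) = 19, max(66.8, 0) = 66.8
Node u (S = 177.1): V_u = e^(−0.005)·[0.4626·0.0000 + 0.5374·19.0000] = 10.1594
Node d (S = 118.7): V_d = e^(−0.005)·[0.4626·19.0000 + 0.5374·66.8036] = 44.4661
Node 0 (S = 145): V_0 = e^(−0.005)·[0.4626·10.1594 + 0.5374·44.4661] = 28.4527

€28.45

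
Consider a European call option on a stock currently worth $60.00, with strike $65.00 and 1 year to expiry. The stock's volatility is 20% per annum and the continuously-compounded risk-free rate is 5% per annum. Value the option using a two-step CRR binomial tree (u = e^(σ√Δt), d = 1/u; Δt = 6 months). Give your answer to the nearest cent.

$4.27

CRR parameters: u = e^(σ√Δt) = e^(0.2·√0.5) = 1.1519, d = 1/u = 0.8681
Per-period rate: rΔt = 0.05·0.5 = 0.025, so R = e^0.025 = 1.0253
Risk-neutral probability p = (e^0.025 − 0.8681)/(1.1519 − 0.8681) = 0.1572/0.2838 = 0.5539
Terminal stock prices: S_uu = 79.61, S_ud = 60, S_dd = 45.22
Terminal payoffs (S − K): max(14.61, 0) = 14.61, max(-5, 0) = 0, max(-19.78, 0) = 0
Node u (S = 69.11): V_u = e^(−0.025)·[0.5539·14.6138 + 0.4461·0.0000] = 7.8948
Node d (S = 52.09): V_d = e^(−0.025)·[0.5539·0.0000 + 0.4461·0.0000] = 0.0000
Node 0 (S = 60): V_0 = e^(−0.025)·[0.5539·7.8948 + 0.4461·0.0000] = 4.2650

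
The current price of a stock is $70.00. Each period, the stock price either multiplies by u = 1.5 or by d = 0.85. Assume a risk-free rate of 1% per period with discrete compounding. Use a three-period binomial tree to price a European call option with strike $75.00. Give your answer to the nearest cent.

$10.52

Risk-neutral probability p = (1 + 0.01 − 0.85)/(1.5 − 0.85) = 0.1600/0.6500 = 0.2462
Terminal stock prices: S_uuu = 236.2, S_uud = 133.9, S_udd = 75.86, S_ddd = 42.99
Terminal payoffs (S − K): max(161.2, 0) = 161.2, max(58.88, 0) = 58.88, max(0.8625, 0) = 0.8625, max(-32.01, 0) = 0
Node uu (S = 157.5): V_uu = 1/1.01·[0.2462·161.2500 + 0.7538·58.8750] = 83.2426
Node ud (S = 89.25): V_ud = 1/1.01·[0.2462·58.8750 + 0.7538·0.8625] = 14.9926
Node dd (S = 50.57): V_dd = 1/1.01·[0.2462·0.8625 + 0.7538·0.0000] = 0.2102
Node u (S = 105): V_u = 1/1.01·[0.2462·83.2426 + 0.7538·14.9926] = 31.4778
Node d (S = 59.5): V_d = 1/1.01·[0.2462·14.9926 + 0.7538·0.2102] = 3.8108
Node 0 (S = 70): V_0 = 1/1.01·[0.2462·31.4778 + 0.7538·3.8108] = 10.5160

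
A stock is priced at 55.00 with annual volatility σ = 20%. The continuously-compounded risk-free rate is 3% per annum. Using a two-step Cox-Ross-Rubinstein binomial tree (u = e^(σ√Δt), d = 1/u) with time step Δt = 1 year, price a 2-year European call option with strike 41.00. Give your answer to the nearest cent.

17.26

CRR parameters: u = e^(σ√Δt) = e^(0.2·√1) = 1.2214, d = 1/u = 0.8187
Per-period rate: rΔt = 0.03·1 = 0.03, so R = e^0.03 = 1.0305
Risk-neutral probability p = (e^0.03 − 0.8187)/(1.2214 − 0.8187) = 0.2117/0.4027 = 0.5258
Terminal stock prices: S_uu = 82.05, S_ud = 55, S_dd = 36.87
Terminal payoffs (S − K): max(41.05, 0) = 41.05, max(14, 0) = 14, max(-4.132, 0) = 0
Node u (S = 67.18): V_u = e^(−0.03)·[0.5258·41.0504 + 0.4742·14.0000] = 27.3889
Node d (S = 45.03): V_d = e^(−0.03)·[0.5258·14.0000 + 0.4742·0.0000] = 7.1436
Node 0 (S = 55): V_0 = e^(−0.03)·[0.5258·27.3889 + 0.4742·7.1436] = 17.2628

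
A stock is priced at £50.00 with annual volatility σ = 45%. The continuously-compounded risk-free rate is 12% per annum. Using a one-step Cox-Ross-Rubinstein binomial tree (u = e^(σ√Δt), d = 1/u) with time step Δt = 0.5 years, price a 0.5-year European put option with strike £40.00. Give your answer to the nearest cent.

£1.65

CRR parameters: u = e^(σ√Δt) = e^(0.45·√0.5) = 1.3746, d = 1/u = 0.7275
Per-period rate: rΔt = 0.12·0.5 = 0.06, so R = e^0.06 = 1.0618
Risk-neutral probability p = (e^0.06 − 0.7275)/(1.3746 − 0.7275) = 0.3344/0.6472 = 0.5167
Terminal stock prices: S_u = 68.73, S_d = 36.37
Terminal payoffs (K − S): max(-28.73, 0) = 0, max(3.627, 0) = 3.627
Node 0 (S = 50): V_0 = e^(−0.06)·[0.5167·0.0000 + 0.4833·3.6271] = 1.6510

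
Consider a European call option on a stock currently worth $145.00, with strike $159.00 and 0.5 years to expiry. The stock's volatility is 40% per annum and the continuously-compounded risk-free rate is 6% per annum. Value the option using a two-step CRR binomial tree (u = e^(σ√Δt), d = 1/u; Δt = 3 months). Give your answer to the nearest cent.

CRR parameters: u = e^(σ√Δt) = e^(0.4·√0.25) = 1.2214, d = 1/u = 0.8187
Per-period rate: rΔt = 0.06·0.25 = 0.015, so R = e^0.015 = 1.0151
Risk-neutral probability p = (e^0.015 − 0.8187)/(1.2214 − 0.8187) = 0.1964/0.4027 = 0.4877
Terminal stock prices: S_uu = 216.3, S_ud = 145, S_dd = 97.2
Terminal payoffs (S − K): max(57.31, 0) = 57.31, max(-14, 0) = 0, max(-61.8, 0) = 0
Node u (S = 177.1): V_u = e^(−0.015)·[0.4877·57.3146 + 0.5123·0.0000] = 27.5360
Node d (S = 118.7): V_d = e^(−0.015)·[0.4877·0.0000 + 0.5123·0.0000] = 0.0000
Node 0 (S = 145): V_0 = e^(−0.015)·[0.4877·27.5360 + 0.5123·0.0000] = 13.2293

$13.23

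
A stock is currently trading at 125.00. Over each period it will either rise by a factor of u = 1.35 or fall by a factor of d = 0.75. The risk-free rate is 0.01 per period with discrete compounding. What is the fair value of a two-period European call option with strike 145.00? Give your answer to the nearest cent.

15.24

Risk-neutral probability p = (1 + 0.01 − 0.75)/(1.35 − 0.75) = 0.2600/0.6000 = 0.4333
Terminal stock prices: S_uu = 227.8, S_ud = 126.6, S_dd = 70.31
Terminal payoffs (S − K): max(82.81, 0) = 82.81, max(-18.44, 0) = 0, max(-74.69, 0) = 0
Node u (S = 168.8): V_u = 1/1.01·[0.4333·82.8125 + 0.5667·0.0000] = 35.5301
Node d (S = 93.75): V_d = 1/1.01·[0.4333·0.0000 + 0.5667·0.0000] = 0.0000
Node 0 (S = 125): V_0 = 1/1.01·[0.4333·35.5301 + 0.5667·0.0000] = 15.2439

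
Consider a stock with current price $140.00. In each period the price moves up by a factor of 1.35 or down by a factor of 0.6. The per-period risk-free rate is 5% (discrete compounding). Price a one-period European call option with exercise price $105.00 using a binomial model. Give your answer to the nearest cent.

Risk-neutral probability p = (1 + 0.05 − 0.6)/(1.35 − 0.6) = 0.4500/0.7500 = 0.6000
Terminal stock prices: S_u = 189, S_d = 84
Terminal payoffs (S − K): max(84, 0) = 84, max(-21, 0) = 0
Node 0 (S = 140): V_0 = 1/1.05·[0.6000·84.0000 + 0.4000·0.0000] = 48.0000

$48.00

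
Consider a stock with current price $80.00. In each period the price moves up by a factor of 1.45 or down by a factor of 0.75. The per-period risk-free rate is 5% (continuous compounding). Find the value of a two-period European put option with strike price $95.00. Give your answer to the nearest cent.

$18.23

Risk-neutral probability p = (e^0.05 − 0.75)/(1.45 − 0.75) = 0.3013/0.7000 = 0.4304
Terminal stock prices: S_uu = 168.2, S_ud = 87, S_dd = 45
Terminal payoffs (K − S): max(-73.2, 0) = 0, max(8, 0) = 8, max(50, 0) = 50
Node u (S = 116): V_u = e^(−0.05)·[0.4304·0.0000 + 0.5696·8.0000] = 4.3347
Node d (S = 60): V_d = e^(−0.05)·[0.4304·8.0000 + 0.5696·50.0000] = 30.3668
Node 0 (S = 80): V_0 = e^(−0.05)·[0.4304·4.3347 + 0.5696·30.3668] = 18.2283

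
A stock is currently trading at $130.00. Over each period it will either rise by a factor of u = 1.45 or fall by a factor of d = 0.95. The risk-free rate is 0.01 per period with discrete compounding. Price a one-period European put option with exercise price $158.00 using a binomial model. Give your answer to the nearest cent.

$30.06

Risk-neutral probability p = (1 + 0.01 − 0.95)/(1.45 − 0.95) = 0.0600/0.5000 = 0.1200
Terminal stock prices: S_u = 188.5, S_d = 123.5
Terminal payoffs (K − S): max(-30.5, 0) = 0, max(34.5, 0) = 34.5
Node 0 (S = 130): V_0 = 1/1.01·[0.1200·0.0000 + 0.8800·34.5000] = 30.0594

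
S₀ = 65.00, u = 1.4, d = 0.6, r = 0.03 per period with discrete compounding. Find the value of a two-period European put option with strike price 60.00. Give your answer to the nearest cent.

9.91

Risk-neutral probability p = (1 + 0.03 − 0.6)/(1.4 − 0.6) = 0.4300/0.8000 = 0.5375
Terminal stock prices: S_uu = 127.4, S_ud = 54.6, S_dd = 23.4
Terminal payoffs (K − S): max(-67.4, 0) = 0, max(5.4, 0) = 5.4, max(36.6, 0) = 36.6
Node u (S = 91): V_u = 1/1.03·[0.5375·0.0000 + 0.4625·5.4000] = 2.4248
Node d (S = 39): V_d = 1/1.03·[0.5375·5.4000 + 0.4625·36.6000] = 19.2524
Node 0 (S = 65): V_0 = 1/1.03·[0.5375·2.4248 + 0.4625·19.2524] = 9.9102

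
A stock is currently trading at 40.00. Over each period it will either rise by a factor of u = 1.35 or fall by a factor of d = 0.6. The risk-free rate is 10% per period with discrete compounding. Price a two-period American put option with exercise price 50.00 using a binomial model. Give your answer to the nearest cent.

11.11

Risk-neutral probability p = (1 + 0.1 − 0.6)/(1.35 − 0.6) = 0.5000/0.7500 = 0.6667
Terminal stock prices: S_uu = 72.9, S_ud = 32.4, S_dd = 14.4
Terminal payoffs (K − S): max(-22.9, 0) = 0, max(17.6, 0) = 17.6, max(35.6, 0) = 35.6
Node u (S = 54): continuation = 1/1.1·[0.6667·0.0000 + 0.3333·17.6000] = 5.3333; exercise value = 0.0000 ≤ continuation, so V_u = 5.3333
Node d (S = 24): continuation = 1/1.1·[0.6667·17.6000 + 0.3333·35.6000] = 21.4545; exercise value = 26.0000 > continuation, so V_d = 26.0000 (exercise)
Node 0 (S = 40): continuation = 1/1.1·[0.6667·5.3333 + 0.3333·26.0000] = 11.1111; exercise value = 10.0000 ≤ continuation, so V_0 = 11.1111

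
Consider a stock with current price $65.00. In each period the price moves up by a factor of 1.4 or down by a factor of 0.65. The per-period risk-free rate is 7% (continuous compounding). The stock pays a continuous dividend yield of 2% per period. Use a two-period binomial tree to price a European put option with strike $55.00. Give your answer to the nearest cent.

Per-period risk-free factor R = e^0.07 = 1.0725; dividend-adjusted growth = e^(0.07−0.02) = 1.0513.
Risk-neutral probability p = (1.0513 − 0.65)/(1.4 − 0.65) = 0.4013/0.7500 = 0.5350
Terminal stock prices: S_uu = 127.4, S_ud = 59.15, S_dd = 27.46
Terminal payoffs (K − S): max(-72.4, 0) = 0, max(-4.15, 0) = 0, max(27.54, 0) = 27.54
Node u (S = 91): V_u = e^(−0.07)·[0.5350·0.0000 + 0.4650·0.0000] = 0.0000
Node d (S = 42.25): V_d = e^(−0.07)·[0.5350·0.0000 + 0.4650·27.5375] = 11.9385
Node 0 (S = 65): V_0 = e^(−0.07)·[0.5350·0.0000 + 0.4650·11.9385] = 5.1758

$5.18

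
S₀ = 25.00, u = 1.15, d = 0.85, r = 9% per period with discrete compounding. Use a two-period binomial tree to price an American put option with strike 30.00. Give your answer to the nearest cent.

5.00

Risk-neutral probability p = (1 + 0.09 − 0.85)/(1.15 − 0.85) = 0.2400/0.3000 = 0.8000
Terminal stock prices: S_uu = 33.06, S_ud = 24.44, S_dd = 18.06
Terminal payoffs (K − S): max(-3.062, 0) = 0, max(5.563, 0) = 5.563, max(11.94, 0) = 11.94
Node u (S = 28.75): continuation = 1/1.09·[0.8000·0.0000 + 0.2000·5.5625] = 1.0206; exercise value = 1.2500 > continuation, so V_u = 1.2500 (exercise)
Node d (S = 21.25): continuation = 1/1.09·[0.8000·5.5625 + 0.2000·11.9375] = 6.2729; exercise value = 8.7500 > continuation, so V_d = 8.7500 (exercise)
Node 0 (S = 25): continuation = 1/1.09·[0.8000·1.2500 + 0.2000·8.7500] = 2.5229; exercise value = 5.0000 > continuation, so V_0 = 5.0000 (exercise)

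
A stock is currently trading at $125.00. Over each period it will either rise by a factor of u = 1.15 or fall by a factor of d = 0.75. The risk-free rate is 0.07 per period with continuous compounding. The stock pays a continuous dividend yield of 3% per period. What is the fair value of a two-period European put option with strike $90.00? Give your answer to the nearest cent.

Per-period risk-free factor R = e^0.07 = 1.0725; dividend-adjusted growth = e^(0.07−0.03) = 1.0408.
Risk-neutral probability p = (1.0408 − 0.75)/(1.15 − 0.75) = 0.2908/0.4000 = 0.7270
Terminal stock prices: S_uu = 165.3, S_ud = 107.8, S_dd = 70.31
Terminal payoffs (K − S): max(-75.31, 0) = 0, max(-17.81, 0) = 0, max(19.69, 0) = 19.69
Node u (S = 143.8): V_u = e^(−0.07)·[0.7270·0.0000 + 0.2730·0.0000] = 0.0000
Node d (S = 93.75): V_d = e^(−0.07)·[0.7270·0.0000 + 0.2730·19.6875] = 5.0108
Node 0 (S = 125): V_0 = e^(−0.07)·[0.7270·0.0000 + 0.2730·5.0108] = 1.2753

$1.28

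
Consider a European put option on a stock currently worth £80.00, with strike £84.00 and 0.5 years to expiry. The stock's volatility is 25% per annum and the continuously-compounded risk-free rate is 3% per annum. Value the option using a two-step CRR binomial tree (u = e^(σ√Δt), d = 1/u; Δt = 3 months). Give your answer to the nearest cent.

CRR parameters: u = e^(σ√Δt) = e^(0.25·√0.25) = 1.1331, d = 1/u = 0.8825
Per-period rate: rΔt = 0.03·0.25 = 0.0075, so R = e^0.0075 = 1.0075
Risk-neutral probability p = (e^0.0075 − 0.8825)/(1.1331 − 0.8825) = 0.1250/0.2507 = 0.4988
Terminal stock prices: S_uu = 102.7, S_ud = 80, S_dd = 62.3
Terminal payoffs (K − S): max(-18.72, 0) = 0, max(4, 0) = 4, max(21.7, 0) = 21.7
Node u (S = 90.65): V_u = e^(−0.0075)·[0.4988·0.0000 + 0.5012·4.0000] = 1.9897
Node d (S = 70.6): V_d = e^(−0.0075)·[0.4988·4.0000 + 0.5012·21.6959] = 12.7726
Node 0 (S = 80): V_0 = e^(−0.0075)·[0.4988·1.9897 + 0.5012·12.7726] = 7.3386

£7.34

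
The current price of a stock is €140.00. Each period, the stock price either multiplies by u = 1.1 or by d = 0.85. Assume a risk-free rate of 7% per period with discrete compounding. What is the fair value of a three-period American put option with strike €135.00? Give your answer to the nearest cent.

€2.17

Risk-neutral probability p = (1 + 0.07 − 0.85)/(1.1 − 0.85) = 0.2200/0.2500 = 0.8800
Terminal stock prices: S_uuu = 186.3, S_uud = 144, S_udd = 111.3, S_ddd = 85.98
Terminal payoffs (K − S): max(-51.34, 0) = 0, max(-8.99, 0) = 0, max(23.74, 0) = 23.74, max(49.02, 0) = 49.02
Node uu (S = 169.4): continuation = 1/1.07·[0.8800·0.0000 + 0.1200·0.0000] = 0.0000; exercise value = 0.0000 ≤ continuation, so V_uu = 0.0000
Node ud (S = 130.9): continuation = 1/1.07·[0.8800·0.0000 + 0.1200·23.7350] = 2.6619; exercise value = 4.1000 > continuation, so V_ud = 4.1000 (exercise)
Node dd (S = 101.1): continuation = 1/1.07·[0.8800·23.7350 + 0.1200·49.0225] = 25.0182; exercise value = 33.8500 > continuation, so V_dd = 33.8500 (exercise)
Node u (S = 154): continuation = 1/1.07·[0.8800·0.0000 + 0.1200·4.1000] = 0.4598; exercise value = 0.0000 ≤ continuation, so V_u = 0.4598
Node d (S = 119): continuation = 1/1.07·[0.8800·4.1000 + 0.1200·33.8500] = 7.1682; exercise value = 16.0000 > continuation, so V_d = 16.0000 (exercise)
Node 0 (S = 140): continuation = 1/1.07·[0.8800·0.4598 + 0.1200·16.0000] = 2.1726; exercise value = 0.0000 ≤ continuation, so V_0 = 2.1726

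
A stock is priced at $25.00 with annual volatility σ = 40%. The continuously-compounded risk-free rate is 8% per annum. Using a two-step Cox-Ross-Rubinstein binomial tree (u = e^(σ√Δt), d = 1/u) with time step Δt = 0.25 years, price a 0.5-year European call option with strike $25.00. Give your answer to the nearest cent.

$2.96

CRR parameters: u = e^(σ√Δt) = e^(0.4·√0.25) = 1.2214, d = 1/u = 0.8187
Per-period rate: rΔt = 0.08·0.25 = 0.02, so R = e^0.02 = 1.0202
Risk-neutral probability p = (e^0.02 − 0.8187)/(1.2214 − 0.8187) = 0.2015/0.4027 = 0.5003
Terminal stock prices: S_uu = 37.3, S_ud = 25, S_dd = 16.76
Terminal payoffs (S − K): max(12.3, 0) = 12.3, max(0, 0) = 0, max(-8.242, 0) = 0
Node u (S = 30.54): V_u = e^(−0.02)·[0.5003·12.2956 + 0.4997·0.0000] = 6.0301
Node d (S = 20.47): V_d = e^(−0.02)·[0.5003·0.0000 + 0.4997·0.0000] = 0.0000
Node 0 (S = 25): V_0 = e^(−0.02)·[0.5003·6.0301 + 0.4997·0.0000] = 2.9573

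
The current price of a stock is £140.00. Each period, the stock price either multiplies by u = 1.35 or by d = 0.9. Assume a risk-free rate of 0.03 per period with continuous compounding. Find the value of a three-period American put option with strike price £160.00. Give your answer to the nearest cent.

£24.35

Risk-neutral probability p = (e^0.03 − 0.9)/(1.35 − 0.9) = 0.1305/0.4500 = 0.2899
Terminal stock prices: S_uuu = 344.5, S_uud = 229.6, S_udd = 153.1, S_ddd = 102.1
Terminal payoffs (K − S): max(-184.5, 0) = 0, max(-69.64, 0) = 0, max(6.91, 0) = 6.91, max(57.94, 0) = 57.94
Node uu (S = 255.2): continuation = e^(−0.03)·[0.2899·0.0000 + 0.7101·0.0000] = 0.0000; exercise value = 0.0000 ≤ continuation, so V_uu = 0.0000
Node ud (S = 170.1): continuation = e^(−0.03)·[0.2899·0.0000 + 0.7101·6.9100] = 4.7618; exercise value = 0.0000 ≤ continuation, so V_ud = 4.7618
Node dd (S = 113.4): continuation = e^(−0.03)·[0.2899·6.9100 + 0.7101·57.9400] = 41.8713; exercise value = 46.6000 > continuation, so V_dd = 46.6000 (exercise)
Node u (S = 189): continuation = e^(−0.03)·[0.2899·0.0000 + 0.7101·4.7618] = 3.2814; exercise value = 0.0000 ≤ continuation, so V_u = 3.2814
Node d (S = 126): continuation = e^(−0.03)·[0.2899·4.7618 + 0.7101·46.6000] = 33.4524; exercise value = 34.0000 > continuation, so V_d = 34.0000 (exercise)
Node 0 (S = 140): continuation = e^(−0.03)·[0.2899·3.2814 + 0.7101·34.0000] = 24.3531; exercise value = 20.0000 ≤ continuation, so V_0 = 24.3531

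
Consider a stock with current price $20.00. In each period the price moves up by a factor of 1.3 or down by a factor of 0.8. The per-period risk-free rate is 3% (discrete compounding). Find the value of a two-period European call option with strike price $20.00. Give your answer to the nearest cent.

Risk-neutral probability p = (1 + 0.03 − 0.8)/(1.3 − 0.8) = 0.2300/0.5000 = 0.4600
Terminal stock prices: S_uu = 33.8, S_ud = 20.8, S_dd = 12.8
Terminal payoffs (S − K): max(13.8, 0) = 13.8, max(0.8, 0) = 0.8, max(-7.2, 0) = 0
Node u (S = 26): V_u = 1/1.03·[0.4600·13.8000 + 0.5400·0.8000] = 6.5825
Node d (S = 16): V_d = 1/1.03·[0.4600·0.8000 + 0.5400·0.0000] = 0.3573
Node 0 (S = 20): V_0 = 1/1.03·[0.4600·6.5825 + 0.5400·0.3573] = 3.1271

$3.13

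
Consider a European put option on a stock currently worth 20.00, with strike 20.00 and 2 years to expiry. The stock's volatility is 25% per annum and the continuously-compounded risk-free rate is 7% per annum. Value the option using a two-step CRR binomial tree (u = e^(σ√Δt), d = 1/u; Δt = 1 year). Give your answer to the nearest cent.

1.20

CRR parameters: u = e^(σ√Δt) = e^(0.25·√1) = 1.2840, d = 1/u = 0.7788
Per-period rate: rΔt = 0.07·1 = 0.07, so R = e^0.07 = 1.0725
Risk-neutral probability p = (e^0.07 − 0.7788)/(1.2840 − 0.7788) = 0.2937/0.5052 = 0.5813
Terminal stock prices: S_uu = 32.97, S_ud = 20, S_dd = 12.13
Terminal payoffs (K − S): max(-12.97, 0) = 0, max(0, 0) = 0, max(7.869, 0) = 7.869
Node u (S = 25.68): V_u = e^(−0.07)·[0.5813·0.0000 + 0.4187·0.0000] = 0.0000
Node d (S = 15.58): V_d = e^(−0.07)·[0.5813·0.0000 + 0.4187·7.8694] = 3.0719
Node 0 (S = 20): V_0 = e^(−0.07)·[0.5813·0.0000 + 0.4187·3.0719] = 1.1991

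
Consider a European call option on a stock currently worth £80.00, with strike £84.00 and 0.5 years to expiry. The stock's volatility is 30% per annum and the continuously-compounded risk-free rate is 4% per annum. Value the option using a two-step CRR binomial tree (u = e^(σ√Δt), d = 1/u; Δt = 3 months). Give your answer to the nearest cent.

£5.78

CRR parameters: u = e^(σ√Δt) = e^(0.3·√0.25) = 1.1618, d = 1/u = 0.8607
Per-period rate: rΔt = 0.04·0.25 = 0.01, so R = e^0.01 = 1.0101
Risk-neutral probability p = (e^0.01 − 0.8607)/(1.1618 − 0.8607) = 0.1493/0.3011 = 0.4959
Terminal stock prices: S_uu = 108, S_ud = 80, S_dd = 59.27
Terminal payoffs (S − K): max(23.99, 0) = 23.99, max(-4, 0) = 0, max(-24.73, 0) = 0
Node u (S = 92.95): V_u = e^(−0.01)·[0.4959·23.9887 + 0.5041·0.0000] = 11.7787
Node d (S = 68.86): V_d = e^(−0.01)·[0.4959·0.0000 + 0.5041·0.0000] = 0.0000
Node 0 (S = 80): V_0 = e^(−0.01)·[0.4959·11.7787 + 0.5041·0.0000] = 5.7835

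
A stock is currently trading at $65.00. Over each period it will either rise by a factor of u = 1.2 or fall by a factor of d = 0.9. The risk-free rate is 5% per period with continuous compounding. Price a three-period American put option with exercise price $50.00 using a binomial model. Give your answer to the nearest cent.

$0.27

Risk-neutral probability p = (e^0.05 − 0.9)/(1.2 − 0.9) = 0.1513/0.3000 = 0.5042
Terminal stock prices: S_uuu = 112.3, S_uud = 84.24, S_udd = 63.18, S_ddd = 47.39
Terminal payoffs (K − S): max(-62.32, 0) = 0, max(-34.24, 0) = 0, max(-13.18, 0) = 0, max(2.615, 0) = 2.615
Node uu (S = 93.6): continuation = e^(−0.05)·[0.5042·0.0000 + 0.4958·0.0000] = 0.0000; exercise value = 0.0000 ≤ continuation, so V_uu = 0.0000
Node ud (S = 70.2): continuation = e^(−0.05)·[0.5042·0.0000 + 0.4958·0.0000] = 0.0000; exercise value = 0.0000 ≤ continuation, so V_ud = 0.0000
Node dd (S = 52.65): continuation = e^(−0.05)·[0.5042·0.0000 + 0.4958·2.6150] = 1.2332; exercise value = 0.0000 ≤ continuation, so V_dd = 1.2332
Node u (S = 78): continuation = e^(−0.05)·[0.5042·0.0000 + 0.4958·0.0000] = 0.0000; exercise value = 0.0000 ≤ continuation, so V_u = 0.0000
Node d (S = 58.5): continuation = e^(−0.05)·[0.5042·0.0000 + 0.4958·1.2332] = 0.5816; exercise value = 0.0000 ≤ continuation, so V_d = 0.5816
Node 0 (S = 65): continuation = e^(−0.05)·[0.5042·0.0000 + 0.4958·0.5816] = 0.2743; exercise value = 0.0000 ≤ continuation, so V_0 = 0.2743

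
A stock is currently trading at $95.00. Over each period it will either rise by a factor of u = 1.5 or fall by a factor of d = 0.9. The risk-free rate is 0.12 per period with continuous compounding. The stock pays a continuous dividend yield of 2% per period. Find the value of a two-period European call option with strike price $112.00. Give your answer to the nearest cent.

Per-period risk-free factor R = e^0.12 = 1.1275; dividend-adjusted growth = e^(0.12−0.02) = 1.1052.
Risk-neutral probability p = (1.1052 − 0.9)/(1.5 − 0.9) = 0.2052/0.6000 = 0.3420
Terminal stock prices: S_uu = 213.8, S_ud = 128.2, S_dd = 76.95
Terminal payoffs (S − K): max(101.8, 0) = 101.8, max(16.25, 0) = 16.25, max(-35.05, 0) = 0
Node u (S = 142.5): V_u = e^(−0.12)·[0.3420·101.7500 + 0.6580·16.2500] = 40.3432
Node d (S = 85.5): V_d = e^(−0.12)·[0.3420·16.2500 + 0.6580·0.0000] = 4.9284
Node 0 (S = 95): V_0 = e^(−0.12)·[0.3420·40.3432 + 0.6580·4.9284] = 15.1118

$15.11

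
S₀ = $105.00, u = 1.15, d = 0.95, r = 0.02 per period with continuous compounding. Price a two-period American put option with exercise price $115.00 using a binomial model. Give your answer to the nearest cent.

$10.00

Risk-neutral probability p = (e^0.02 − 0.95)/(1.15 − 0.95) = 0.0702/0.2000 = 0.3510
Terminal stock prices: S_uu = 138.9, S_ud = 114.7, S_dd = 94.76
Terminal payoffs (K − S): max(-23.86, 0) = 0, max(0.2875, 0) = 0.2875, max(20.24, 0) = 20.24
Node u (S = 120.7): continuation = e^(−0.02)·[0.3510·0.0000 + 0.6490·0.2875] = 0.1829; exercise value = 0.0000 ≤ continuation, so V_u = 0.1829
Node d (S = 99.75): continuation = e^(−0.02)·[0.3510·0.2875 + 0.6490·20.2375] = 12.9728; exercise value = 15.2500 > continuation, so V_d = 15.2500 (exercise)
Node 0 (S = 105): continuation = e^(−0.02)·[0.3510·0.1829 + 0.6490·15.2500] = 9.7641; exercise value = 10.0000 > continuation, so V_0 = 10.0000 (exercise)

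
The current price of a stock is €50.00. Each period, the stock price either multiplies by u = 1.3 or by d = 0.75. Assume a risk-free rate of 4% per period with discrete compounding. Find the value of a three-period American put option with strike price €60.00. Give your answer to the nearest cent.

€12.82

Risk-neutral probability p = (1 + 0.04 − 0.75)/(1.3 − 0.75) = 0.2900/0.5500 = 0.5273
Terminal stock prices: S_uuu = 109.9, S_uud = 63.38, S_udd = 36.56, S_ddd = 21.09
Terminal payoffs (K − S): max(-49.85, 0) = 0, max(-3.375, 0) = 0, max(23.44, 0) = 23.44, max(38.91, 0) = 38.91
Node uu (S = 84.5): continuation = 1/1.04·[0.5273·0.0000 + 0.4727·0.0000] = 0.0000; exercise value = 0.0000 ≤ continuation, so V_uu = 0.0000
Node ud (S = 48.75): continuation = 1/1.04·[0.5273·0.0000 + 0.4727·23.4375] = 10.6534; exercise value = 11.2500 > continuation, so V_ud = 11.2500 (exercise)
Node dd (S = 28.12): continuation = 1/1.04·[0.5273·23.4375 + 0.4727·38.9062] = 29.5673; exercise value = 31.8750 > continuation, so V_dd = 31.8750 (exercise)
Node u (S = 65): continuation = 1/1.04·[0.5273·0.0000 + 0.4727·11.2500] = 5.1136; exercise value = 0.0000 ≤ continuation, so V_u = 5.1136
Node d (S = 37.5): continuation = 1/1.04·[0.5273·11.2500 + 0.4727·31.8750] = 20.1923; exercise value = 22.5000 > continuation, so V_d = 22.5000 (exercise)
Node 0 (S = 50): continuation = 1/1.04·[0.5273·5.1136 + 0.4727·22.5000] = 12.8199; exercise value = 10.0000 ≤ continuation, so V_0 = 12.8199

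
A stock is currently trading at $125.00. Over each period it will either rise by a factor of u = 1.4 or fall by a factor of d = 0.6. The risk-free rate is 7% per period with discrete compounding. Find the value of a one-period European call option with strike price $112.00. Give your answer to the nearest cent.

Risk-neutral probability p = (1 + 0.07 − 0.6)/(1.4 − 0.6) = 0.4700/0.8000 = 0.5875
Terminal stock prices: S_u = 175, S_d = 75
Terminal payoffs (S − K): max(63, 0) = 63, max(-37, 0) = 0
Node 0 (S = 125): V_0 = 1/1.07·[0.5875·63.0000 + 0.4125·0.0000] = 34.5911

$34.59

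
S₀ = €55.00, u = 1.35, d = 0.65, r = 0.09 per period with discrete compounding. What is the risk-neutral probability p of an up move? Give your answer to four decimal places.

Risk-neutral probability p = (1 + 0.09 − 0.65)/(1.35 − 0.65) = 0.4400/0.7000 = 0.6286

p = 0.6286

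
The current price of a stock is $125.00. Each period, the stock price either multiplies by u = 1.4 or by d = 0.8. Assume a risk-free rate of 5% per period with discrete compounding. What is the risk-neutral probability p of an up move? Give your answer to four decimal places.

Risk-neutral probability p = (1 + 0.05 − 0.8)/(1.4 − 0.8) = 0.2500/0.6000 = 0.4167

p = 0.4167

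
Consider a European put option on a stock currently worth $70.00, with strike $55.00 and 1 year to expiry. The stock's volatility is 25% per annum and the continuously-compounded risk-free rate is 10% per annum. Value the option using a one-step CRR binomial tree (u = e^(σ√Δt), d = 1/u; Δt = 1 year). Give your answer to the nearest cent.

$0.16

CRR parameters: u = e^(σ√Δt) = e^(0.25·√1) = 1.2840, d = 1/u = 0.7788
Per-period rate: rΔt = 0.1·1 = 0.1, so R = e^0.1 = 1.1052
Risk-neutral probability p = (e^0.1 − 0.7788)/(1.2840 − 0.7788) = 0.3264/0.5052 = 0.6460
Terminal stock prices: S_u = 89.88, S_d = 54.52
Terminal payoffs (K − S): max(-34.88, 0) = 0, max(0.4839, 0) = 0.4839
Node 0 (S = 70): V_0 = e^(−0.1)·[0.6460·0.0000 + 0.3540·0.4839] = 0.1550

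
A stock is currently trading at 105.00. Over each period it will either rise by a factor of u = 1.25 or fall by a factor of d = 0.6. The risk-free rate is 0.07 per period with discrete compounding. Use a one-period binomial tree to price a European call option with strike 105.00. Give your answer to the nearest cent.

17.74

Risk-neutral probability p = (1 + 0.07 − 0.6)/(1.25 − 0.6) = 0.4700/0.6500 = 0.7231
Terminal stock prices: S_u = 131.2, S_d = 63
Terminal payoffs (S − K): max(26.25, 0) = 26.25, max(-42, 0) = 0
Node 0 (S = 105): V_0 = 1/1.07·[0.7231·26.2500 + 0.2769·0.0000] = 17.7390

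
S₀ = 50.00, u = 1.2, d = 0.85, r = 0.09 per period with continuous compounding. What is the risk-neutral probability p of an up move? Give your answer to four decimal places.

Risk-neutral probability p = (e^0.09 − 0.85)/(1.2 − 0.85) = 0.2442/0.3500 = 0.6976

p = 0.6976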